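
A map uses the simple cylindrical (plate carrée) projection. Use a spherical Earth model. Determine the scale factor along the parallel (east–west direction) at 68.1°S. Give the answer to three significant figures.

For the equirectangular projection with φ₀ = 0 (plate carrée), h = 1 along meridians and k = sec φ along parallels.
k = 1/cos 68.1° = 1/0.3730 = 2.681.

2.68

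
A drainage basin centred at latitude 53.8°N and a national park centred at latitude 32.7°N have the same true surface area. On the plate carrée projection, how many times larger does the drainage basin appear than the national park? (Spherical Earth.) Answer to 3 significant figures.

For the equirectangular projection with φ₀ = 0 (plate carrée), h = 1 along meridians and k = sec φ along parallels.
Areal scale at 53.8°: h·k = 1.000 × 1.693 = 1.693.
Areal scale at 32.7°: h·k = 1.000 × 1.188 = 1.188.
Ratio = 1.693/1.188 ≈ 1.42.

1.42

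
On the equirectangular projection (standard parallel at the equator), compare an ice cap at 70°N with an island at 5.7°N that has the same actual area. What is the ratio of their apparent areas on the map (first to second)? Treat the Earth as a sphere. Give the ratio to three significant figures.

Plate carrée maps x = Rλ, y = Rφ. The meridian scale is h = 1 and the parallel scale is k = 1/cos φ = sec φ.
Areal scale at 70°: h·k = 1.000 × 2.924 = 2.924.
Areal scale at 5.7°: h·k = 1.000 × 1.005 = 1.005.
Ratio = 2.924/1.005 ≈ 2.91.

2.91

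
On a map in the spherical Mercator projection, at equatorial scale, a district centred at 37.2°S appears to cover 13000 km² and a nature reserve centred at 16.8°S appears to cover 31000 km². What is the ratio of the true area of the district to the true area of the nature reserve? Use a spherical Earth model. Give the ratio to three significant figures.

0.290

On Mercator the areal scale is sec²φ, so true area = apparent × cos²φ.
True area of district: 13000 × cos²(37.2°) = 13000 × 0.6345 = 8248 km².
True area of nature reserve: 31000 × cos²(16.8°) = 31000 × 0.9165 = 28410 km².
Ratio = 8248 / 28410 ≈ 0.290.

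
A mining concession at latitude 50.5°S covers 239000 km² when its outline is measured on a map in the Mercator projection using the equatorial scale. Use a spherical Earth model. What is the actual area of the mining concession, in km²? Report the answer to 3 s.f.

For Mercator, h = k = sec φ (a conformal cylindrical projection has a single point scale, 1/cos φ).
Areal scale = k² = sec²φ = 1/cos²(50.5°) = 1/0.6361² = 2.472.
True area = apparent / (areal scale) = 239000 / 2.472 ≈ 96700 km².

96700 km²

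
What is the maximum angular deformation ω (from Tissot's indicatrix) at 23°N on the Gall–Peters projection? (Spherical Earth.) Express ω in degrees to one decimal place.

Gall–Peters is a cylindrical equal-area projection with standard parallels at ±45°. For cylindrical equal-area with standard parallel φ₀, h = cos φ / cos φ₀ and k = cos φ₀ / cos φ, so h·k = 1.
At 23°: h = 1.302, k = 0.7682; principal scales a = 1.302, b = 0.7682.
sin(ω/2) = (a − b)/(a + b) = 0.5336/2.070 = 0.2578, so ω = 2 arcsin(0.2578) ≈ 29.9°.

29.9°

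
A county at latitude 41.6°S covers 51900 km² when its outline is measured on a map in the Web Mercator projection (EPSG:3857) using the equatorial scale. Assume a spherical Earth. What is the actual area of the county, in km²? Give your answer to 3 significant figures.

Mercator is conformal, so the point scale is isotropic: h = k = sec φ = 1/cos φ.
Areal scale = k² = sec²φ = 1/cos²(41.6°) = 1/0.7478² = 1.788.
True area = apparent / (areal scale) = 51900 / 1.788 ≈ 29000 km².

29000 km²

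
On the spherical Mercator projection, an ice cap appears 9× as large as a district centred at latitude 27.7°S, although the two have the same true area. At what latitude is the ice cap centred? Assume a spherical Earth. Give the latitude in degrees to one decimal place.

Mercator areal scale is sec²φ, so apparent-area ratio = sec²φ₁ / sec²φ₂ = cos²φ₂ / cos²φ₁.
cos²φ₂ / cos²φ₁ = 9  ⇒  cos φ₁ = cos 27.7° / √9 = 0.8854/3.000 = 0.2951.
φ₁ = arccos(0.2951) ≈ 72.8°.

72.8°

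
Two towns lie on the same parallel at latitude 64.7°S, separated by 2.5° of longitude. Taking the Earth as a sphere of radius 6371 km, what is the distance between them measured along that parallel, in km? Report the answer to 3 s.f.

119 km

Arc length along a parallel = R cos φ · Δλ (with Δλ in radians).
= 6371 × cos 64.7° × (2.5° × π/180) = 6371 × 0.4274 × 0.04363 ≈ 119 km.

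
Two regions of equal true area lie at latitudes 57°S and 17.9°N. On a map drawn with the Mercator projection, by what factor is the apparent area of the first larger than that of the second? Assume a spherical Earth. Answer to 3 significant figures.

3.05

Mercator is conformal with k = sec φ, so areal scale = k² = sec²φ.
At 57°: sec²(57°) = 1/0.5446² = 3.371.
At 17.9°: sec²(17.9°) = 1/0.9516² = 1.104.
Ratio = 3.371/1.104 = cos²(17.9°)/cos²(57°) ≈ 3.05.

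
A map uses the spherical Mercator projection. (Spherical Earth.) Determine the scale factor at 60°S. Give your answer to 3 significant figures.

2.00

The Mercator projection is conformal; its linear scale factor is the same in every direction and equals sec φ = 1/cos φ.
k = 1/cos 60° = 1/0.5000 = 2.000.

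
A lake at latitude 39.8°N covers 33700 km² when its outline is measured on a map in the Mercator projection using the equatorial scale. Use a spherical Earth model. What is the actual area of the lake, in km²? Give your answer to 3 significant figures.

19900 km²

The Mercator projection is conformal; its linear scale factor is the same in every direction and equals sec φ = 1/cos φ.
Areal scale = k² = sec²φ = 1/cos²(39.8°) = 1/0.7683² = 1.694.
True area = apparent / (areal scale) = 33700 / 1.694 ≈ 19900 km².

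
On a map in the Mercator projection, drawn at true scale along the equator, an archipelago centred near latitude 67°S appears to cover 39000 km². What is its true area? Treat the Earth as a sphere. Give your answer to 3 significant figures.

5950 km²

For Mercator, h = k = sec φ (a conformal cylindrical projection has a single point scale, 1/cos φ).
Areal scale = k² = sec²φ = 1/cos²(67°) = 1/0.3907² = 6.550.
True area = apparent / (areal scale) = 39000 / 6.550 ≈ 5950 km².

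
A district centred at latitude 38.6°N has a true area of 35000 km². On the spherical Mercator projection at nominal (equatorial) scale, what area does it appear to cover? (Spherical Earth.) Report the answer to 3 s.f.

57300 km²

For Mercator, h = k = sec φ (a conformal cylindrical projection has a single point scale, 1/cos φ).
Areal scale = k² = sec²φ = 1/cos²(38.6°) = 1/0.7815² = 1.637.
Apparent area = 35000 × 1.637 ≈ 57300 km².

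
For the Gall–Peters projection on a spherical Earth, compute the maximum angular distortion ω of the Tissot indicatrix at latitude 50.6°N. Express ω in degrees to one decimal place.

12.3°

The Gall–Peters projection is cylindrical equal-area with φ₀ = 45°. For cylindrical equal-area with standard parallel φ₀, h = cos φ / cos φ₀ and k = cos φ₀ / cos φ, so h·k = 1.
At 50.6°: h = 0.8976, k = 1.114; principal scales a = 1.114, b = 0.8976.
sin(ω/2) = (a − b)/(a + b) = 0.2164/2.012 = 0.1076, so ω = 2 arcsin(0.1076) ≈ 12.3°.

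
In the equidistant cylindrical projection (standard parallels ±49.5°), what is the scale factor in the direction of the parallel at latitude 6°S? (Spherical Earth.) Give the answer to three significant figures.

0.653

With standard parallel φ₀ = 49.5°, the equirectangular projection gives x = Rλ cos φ₀, y = Rφ, so h = 1 and k = cos 49.5° / cos φ.
k = cos 49.5° / cos 6° = 0.6494/0.9945 = 0.6530.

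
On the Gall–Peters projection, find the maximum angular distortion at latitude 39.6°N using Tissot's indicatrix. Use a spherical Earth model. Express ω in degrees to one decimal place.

9.8°

Gall–Peters is a cylindrical equal-area projection with standard parallels at ±45°. A cylindrical equal-area projection with standard parallel φ₀ has meridian scale h = cos φ / cos φ₀ and parallel scale k = cos φ₀ / cos φ (so areas are preserved, h·k = 1).
At 39.6°: h = 1.090, k = 0.9177; principal scales a = 1.090, b = 0.9177.
sin(ω/2) = (a − b)/(a + b) = 0.1720/2.007 = 0.08566, so ω = 2 arcsin(0.08566) ≈ 9.8°.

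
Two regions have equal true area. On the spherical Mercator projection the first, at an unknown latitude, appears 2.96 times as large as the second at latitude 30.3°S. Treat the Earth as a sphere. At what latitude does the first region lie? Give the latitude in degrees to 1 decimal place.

59.9°

For equal true areas on Mercator, apparent areas scale as sec²φ, so the ratio is cos²φ₂ / cos²φ₁.
cos²φ₂ / cos²φ₁ = 2.96  ⇒  cos φ₁ = cos 30.3° / √2.96 = 0.8634/1.720 = 0.5018.
φ₁ = arccos(0.5018) ≈ 59.9°.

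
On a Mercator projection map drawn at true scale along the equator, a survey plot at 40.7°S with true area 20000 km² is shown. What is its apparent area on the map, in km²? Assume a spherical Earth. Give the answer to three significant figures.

34800 km²

The Mercator projection is conformal; its linear scale factor is the same in every direction and equals sec φ = 1/cos φ.
Areal scale = k² = sec²φ = 1/cos²(40.7°) = 1/0.7581² = 1.740.
Apparent area = 20000 × 1.740 ≈ 34800 km².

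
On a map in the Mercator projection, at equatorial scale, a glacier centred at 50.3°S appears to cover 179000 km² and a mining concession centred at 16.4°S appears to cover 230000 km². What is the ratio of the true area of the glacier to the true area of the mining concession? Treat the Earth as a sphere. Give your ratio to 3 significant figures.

Since Mercator area scale is 1/cos²φ, the true area equals the apparent area multiplied by cos²φ.
True area of glacier: 179000 × cos²(50.3°) = 179000 × 0.4080 = 73040 km².
True area of mining concession: 230000 × cos²(16.4°) = 230000 × 0.9203 = 211700 km².
Ratio = 73040 / 211700 ≈ 0.345.

0.345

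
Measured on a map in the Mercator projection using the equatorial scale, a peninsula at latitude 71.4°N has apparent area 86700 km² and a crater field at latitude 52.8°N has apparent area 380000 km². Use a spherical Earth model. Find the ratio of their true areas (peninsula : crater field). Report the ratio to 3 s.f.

Mercator's areal exaggeration is sec²φ; hence true area = (apparent area) · cos²φ.
True area of peninsula: 86700 × cos²(71.4°) = 86700 × 0.1017 = 8820 km².
True area of crater field: 380000 × cos²(52.8°) = 380000 × 0.3655 = 138900 km².
Ratio = 8820 / 138900 ≈ 0.0635.

0.0635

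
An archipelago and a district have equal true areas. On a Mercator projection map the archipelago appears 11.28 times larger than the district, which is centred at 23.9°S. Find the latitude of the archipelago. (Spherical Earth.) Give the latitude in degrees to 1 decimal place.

Mercator areal scale is sec²φ, so apparent-area ratio = sec²φ₁ / sec²φ₂ = cos²φ₂ / cos²φ₁.
cos²φ₂ / cos²φ₁ = 11.28  ⇒  cos φ₁ = cos 23.9° / √11.28 = 0.9143/3.359 = 0.2722.
φ₁ = arccos(0.2722) ≈ 74.2°.

74.2°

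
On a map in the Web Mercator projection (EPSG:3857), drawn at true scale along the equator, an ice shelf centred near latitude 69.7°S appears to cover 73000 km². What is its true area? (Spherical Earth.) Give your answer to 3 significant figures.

8790 km²

For Mercator, h = k = sec φ (a conformal cylindrical projection has a single point scale, 1/cos φ).
Areal scale = k² = sec²φ = 1/cos²(69.7°) = 1/0.3469² = 8.308.
True area = apparent / (areal scale) = 73000 / 8.308 ≈ 8790 km².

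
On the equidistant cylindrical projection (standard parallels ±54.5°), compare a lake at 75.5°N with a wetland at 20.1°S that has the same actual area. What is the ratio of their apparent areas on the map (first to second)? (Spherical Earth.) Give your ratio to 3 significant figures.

With standard parallel φ₀ = 54.5°, the equirectangular projection gives x = Rλ cos φ₀, y = Rφ, so h = 1 and k = cos 54.5° / cos φ.
Areal scale at 75.5°: h·k = 1.000 × 2.319 = 2.319.
Areal scale at 20.1°: h·k = 1.000 × 0.6184 = 0.6184.
Ratio = 2.319/0.6184 ≈ 3.75.

3.75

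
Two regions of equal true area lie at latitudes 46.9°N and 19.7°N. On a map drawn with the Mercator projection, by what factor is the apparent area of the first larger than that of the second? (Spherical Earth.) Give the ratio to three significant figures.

Mercator areal scale is sec²φ.
At 46.9°: sec²(46.9°) = 1/0.6833² = 2.142.
At 19.7°: sec²(19.7°) = 1/0.9415² = 1.128.
Ratio = 2.142/1.128 = cos²(19.7°)/cos²(46.9°) ≈ 1.90.

1.90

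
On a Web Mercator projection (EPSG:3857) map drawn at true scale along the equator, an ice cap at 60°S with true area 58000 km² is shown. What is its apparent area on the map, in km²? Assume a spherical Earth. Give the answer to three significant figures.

232000 km²

The Mercator projection is conformal; its linear scale factor is the same in every direction and equals sec φ = 1/cos φ.
Areal scale = k² = sec²φ = 1/cos²(60°) = 1/0.5000² = 4.000.
Apparent area = 58000 × 4.000 ≈ 232000 km².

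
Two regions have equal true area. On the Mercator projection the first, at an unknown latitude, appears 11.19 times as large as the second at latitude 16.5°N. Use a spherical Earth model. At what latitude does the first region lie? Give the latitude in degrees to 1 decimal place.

On Mercator, (apparent₁)/(apparent₂) = sec²φ₁ / sec²φ₂ when true areas are equal.
cos²φ₂ / cos²φ₁ = 11.19  ⇒  cos φ₁ = cos 16.5° / √11.19 = 0.9588/3.345 = 0.2866.
φ₁ = arccos(0.2866) ≈ 73.3°.

73.3°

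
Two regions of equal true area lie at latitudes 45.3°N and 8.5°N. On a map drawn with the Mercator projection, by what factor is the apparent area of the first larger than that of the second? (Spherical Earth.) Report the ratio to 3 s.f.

1.98

Mercator is conformal with k = sec φ, so areal scale = k² = sec²φ.
At 45.3°: sec²(45.3°) = 1/0.7034² = 2.021.
At 8.5°: sec²(8.5°) = 1/0.9890² = 1.022.
Ratio = 2.021/1.022 = cos²(8.5°)/cos²(45.3°) ≈ 1.98.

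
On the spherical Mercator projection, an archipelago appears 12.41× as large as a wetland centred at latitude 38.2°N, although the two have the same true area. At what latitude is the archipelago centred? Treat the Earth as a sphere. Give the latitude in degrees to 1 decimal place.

77.1°

On Mercator, (apparent₁)/(apparent₂) = sec²φ₁ / sec²φ₂ when true areas are equal.
cos²φ₂ / cos²φ₁ = 12.41  ⇒  cos φ₁ = cos 38.2° / √12.41 = 0.7859/3.523 = 0.2231.
φ₁ = arccos(0.2231) ≈ 77.1°.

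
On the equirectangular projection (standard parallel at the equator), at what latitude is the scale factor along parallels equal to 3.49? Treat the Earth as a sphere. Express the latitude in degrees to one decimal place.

73.3°

Plate carrée: h = 1, k = sec φ along parallels.
sec φ = 3.49  ⇒  cos φ = 0.2865  ⇒  φ ≈ 73.3°.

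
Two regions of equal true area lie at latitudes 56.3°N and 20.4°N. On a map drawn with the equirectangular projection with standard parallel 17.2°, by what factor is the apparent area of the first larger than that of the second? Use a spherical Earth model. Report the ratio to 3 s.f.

1.69

In the equirectangular projection with standard parallel φ₀ = 17.2° (x = Rλ cos φ₀, y = Rφ), meridians are true-scale (h = 1) and the parallel scale is k = cos φ₀ / cos φ.
Areal scale at 56.3°: h·k = 1.000 × 1.722 = 1.722.
Areal scale at 20.4°: h·k = 1.000 × 1.019 = 1.019.
Ratio = 1.722/1.019 ≈ 1.69.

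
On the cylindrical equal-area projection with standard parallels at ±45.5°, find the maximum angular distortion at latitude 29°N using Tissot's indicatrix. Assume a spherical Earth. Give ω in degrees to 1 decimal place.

Cylindrical equal-area (φ₀ = 45.5°): h = cos φ / cos 45.5° along meridians, k = cos 45.5° / cos φ along parallels; h·k = 1.
At 29°: h = 1.248, k = 0.8014; principal scales a = 1.248, b = 0.8014.
sin(ω/2) = (a − b)/(a + b) = 0.4464/2.049 = 0.2179, so ω = 2 arcsin(0.2179) ≈ 25.2°.

25.2°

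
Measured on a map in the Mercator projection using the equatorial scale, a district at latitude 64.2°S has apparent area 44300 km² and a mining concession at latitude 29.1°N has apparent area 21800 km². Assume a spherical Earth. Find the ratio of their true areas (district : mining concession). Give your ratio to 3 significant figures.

Since Mercator area scale is 1/cos²φ, the true area equals the apparent area multiplied by cos²φ.
True area of district: 44300 × cos²(64.2°) = 44300 × 0.1894 = 8392 km².
True area of mining concession: 21800 × cos²(29.1°) = 21800 × 0.7635 = 16640 km².
Ratio = 8392 / 16640 ≈ 0.504.

0.504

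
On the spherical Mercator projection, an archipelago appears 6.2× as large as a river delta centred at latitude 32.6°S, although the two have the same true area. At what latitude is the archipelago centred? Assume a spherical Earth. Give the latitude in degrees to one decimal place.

On Mercator, (apparent₁)/(apparent₂) = sec²φ₁ / sec²φ₂ when true areas are equal.
cos²φ₂ / cos²φ₁ = 6.2  ⇒  cos φ₁ = cos 32.6° / √6.2 = 0.8425/2.490 = 0.3383.
φ₁ = arccos(0.3383) ≈ 70.2°.

70.2°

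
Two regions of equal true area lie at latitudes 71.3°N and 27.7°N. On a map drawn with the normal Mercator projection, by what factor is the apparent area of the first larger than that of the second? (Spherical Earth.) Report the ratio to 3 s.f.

Mercator areal scale is sec²φ.
At 71.3°: sec²(71.3°) = 1/0.3206² = 9.728.
At 27.7°: sec²(27.7°) = 1/0.8854² = 1.276.
Ratio = 9.728/1.276 = cos²(27.7°)/cos²(71.3°) ≈ 7.63.

7.63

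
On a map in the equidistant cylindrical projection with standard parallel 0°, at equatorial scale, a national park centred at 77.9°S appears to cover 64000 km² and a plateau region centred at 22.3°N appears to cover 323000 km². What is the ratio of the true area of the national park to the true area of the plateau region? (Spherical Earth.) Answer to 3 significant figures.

Plate carrée has h = 1 and k = sec φ, giving areal scale sec φ; true area = (apparent area) · cos φ.
True area of national park: 64000 × cos(77.9°) = 64000 × 0.2096 = 13420 km².
True area of plateau region: 323000 × cos(22.3°) = 323000 × 0.9252 = 298800 km².
Ratio = 13420 / 298800 ≈ 0.0449.

0.0449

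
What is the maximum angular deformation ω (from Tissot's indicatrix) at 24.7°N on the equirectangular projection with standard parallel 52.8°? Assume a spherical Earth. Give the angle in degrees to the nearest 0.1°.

In the equirectangular projection with standard parallel φ₀ = 52.8° (x = Rλ cos φ₀, y = Rφ), meridians are true-scale (h = 1) and the parallel scale is k = cos φ₀ / cos φ.
At 24.7°: h = 1.000, k = 0.6655; principal scales a = 1.000, b = 0.6655.
sin(ω/2) = (a − b)/(a + b) = 0.3345/1.665 = 0.2009, so ω = 2 arcsin(0.2009) ≈ 23.2°.

23.2°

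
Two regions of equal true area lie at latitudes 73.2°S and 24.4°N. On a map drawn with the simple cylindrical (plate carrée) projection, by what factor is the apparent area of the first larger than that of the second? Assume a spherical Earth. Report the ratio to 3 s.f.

In the plate carrée (x = Rλ, y = Rφ), meridians are true-scale (h = 1) and parallels are stretched by k = sec φ.
Areal scale at 73.2°: h·k = 1.000 × 3.460 = 3.460.
Areal scale at 24.4°: h·k = 1.000 × 1.098 = 1.098.
Ratio = 3.460/1.098 ≈ 3.15.

3.15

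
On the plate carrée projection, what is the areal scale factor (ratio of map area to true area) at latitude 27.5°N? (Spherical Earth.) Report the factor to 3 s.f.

1.13

For the equirectangular projection with φ₀ = 0 (plate carrée), h = 1 along meridians and k = sec φ along parallels.
Areal scale = h·k = 1 × sec φ; at 27.5°, h = 1.000, k = 1.127, so h·k = 1.127.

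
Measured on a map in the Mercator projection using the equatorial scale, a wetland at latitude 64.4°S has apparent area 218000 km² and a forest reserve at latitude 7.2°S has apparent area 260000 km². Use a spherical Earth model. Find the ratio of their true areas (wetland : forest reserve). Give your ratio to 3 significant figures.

On Mercator the areal scale is sec²φ, so true area = apparent × cos²φ.
True area of wetland: 218000 × cos²(64.4°) = 218000 × 0.1867 = 40700 km².
True area of forest reserve: 260000 × cos²(7.2°) = 260000 × 0.9843 = 255900 km².
Ratio = 40700 / 255900 ≈ 0.159.

0.159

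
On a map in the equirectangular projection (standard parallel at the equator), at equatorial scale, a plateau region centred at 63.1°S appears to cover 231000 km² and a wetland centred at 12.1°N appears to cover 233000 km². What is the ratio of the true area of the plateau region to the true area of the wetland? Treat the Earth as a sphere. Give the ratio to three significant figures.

On the plate carrée, areal scale = h·k = 1 × sec φ, so true area = apparent × cos φ.
True area of plateau region: 231000 × cos(63.1°) = 231000 × 0.4524 = 104500 km².
True area of wetland: 233000 × cos(12.1°) = 233000 × 0.9778 = 227800 km².
Ratio = 104500 / 227800 ≈ 0.459.

0.459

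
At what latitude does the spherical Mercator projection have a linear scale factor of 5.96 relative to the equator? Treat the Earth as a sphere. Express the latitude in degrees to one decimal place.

Mercator scale is k = sec φ = 1/cos φ.
1/cos φ = 5.96  ⇒  cos φ = 0.1678  ⇒  φ = arccos(0.1678) ≈ 80.3°.

80.3°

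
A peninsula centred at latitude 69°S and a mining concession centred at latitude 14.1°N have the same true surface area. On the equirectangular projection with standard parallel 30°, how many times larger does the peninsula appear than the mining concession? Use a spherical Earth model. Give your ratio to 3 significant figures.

2.71

The equidistant cylindrical projection with φ₀ = 30° has h = 1 (meridians true) and k = cos φ₀ / cos φ along parallels.
Areal scale at 69°: h·k = 1.000 × 2.417 = 2.417.
Areal scale at 14.1°: h·k = 1.000 × 0.8929 = 0.8929.
Ratio = 2.417/0.8929 ≈ 2.71.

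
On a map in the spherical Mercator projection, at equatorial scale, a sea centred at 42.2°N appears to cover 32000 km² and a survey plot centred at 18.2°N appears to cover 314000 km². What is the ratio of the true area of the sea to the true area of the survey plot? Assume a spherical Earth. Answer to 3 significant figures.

On Mercator the areal scale is sec²φ, so true area = apparent × cos²φ.
True area of sea: 32000 × cos²(42.2°) = 32000 × 0.5488 = 17560 km².
True area of survey plot: 314000 × cos²(18.2°) = 314000 × 0.9024 = 283400 km².
Ratio = 17560 / 283400 ≈ 0.0620.

0.0620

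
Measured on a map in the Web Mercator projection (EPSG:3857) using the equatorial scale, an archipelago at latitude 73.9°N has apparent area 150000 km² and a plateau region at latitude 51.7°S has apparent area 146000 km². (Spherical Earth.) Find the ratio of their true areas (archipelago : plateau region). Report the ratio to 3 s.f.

0.206

Mercator's areal exaggeration is sec²φ; hence true area = (apparent area) · cos²φ.
True area of archipelago: 150000 × cos²(73.9°) = 150000 × 0.07690 = 11540 km².
True area of plateau region: 146000 × cos²(51.7°) = 146000 × 0.3841 = 56080 km².
Ratio = 11540 / 56080 ≈ 0.206.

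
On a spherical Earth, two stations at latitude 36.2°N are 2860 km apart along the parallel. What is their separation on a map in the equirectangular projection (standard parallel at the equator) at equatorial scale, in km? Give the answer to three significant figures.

Plate carrée maps x = Rλ, y = Rφ. The meridian scale is h = 1 and the parallel scale is k = 1/cos φ = sec φ.
Along the parallel, k = sec 36.2° = 1/0.8070 = 1.239.
Map distance = 2860 × 1.239 ≈ 3540 km.

3540 km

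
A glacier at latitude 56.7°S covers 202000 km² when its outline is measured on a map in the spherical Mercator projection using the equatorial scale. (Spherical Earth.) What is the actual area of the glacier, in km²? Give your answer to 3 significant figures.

For Mercator, h = k = sec φ (a conformal cylindrical projection has a single point scale, 1/cos φ).
Areal scale = k² = sec²φ = 1/cos²(56.7°) = 1/0.5490² = 3.318.
True area = apparent / (areal scale) = 202000 / 3.318 ≈ 60900 km².

60900 km²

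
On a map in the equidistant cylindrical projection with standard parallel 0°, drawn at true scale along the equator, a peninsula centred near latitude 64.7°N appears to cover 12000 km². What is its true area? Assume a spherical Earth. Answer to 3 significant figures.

In the plate carrée (x = Rλ, y = Rφ), meridians are true-scale (h = 1) and parallels are stretched by k = sec φ.
Areal scale = h·k = 1 × sec φ; at 64.7°, h = 1.000, k = 2.340, so h·k = 2.340.
True area = apparent / (areal scale) = 12000 / 2.340 ≈ 5130 km².

5130 km²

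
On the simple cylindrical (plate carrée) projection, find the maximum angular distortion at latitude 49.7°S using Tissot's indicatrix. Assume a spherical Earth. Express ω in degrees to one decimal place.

In the plate carrée (x = Rλ, y = Rφ), meridians are true-scale (h = 1) and parallels are stretched by k = sec φ.
At 49.7°: h = 1.000, k = 1.546; principal scales a = 1.546, b = 1.000.
sin(ω/2) = (a − b)/(a + b) = 0.5461/2.546 = 0.2145, so ω = 2 arcsin(0.2145) ≈ 24.8°.

24.8°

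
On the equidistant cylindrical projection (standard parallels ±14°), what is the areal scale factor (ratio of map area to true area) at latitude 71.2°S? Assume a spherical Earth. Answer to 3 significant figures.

The equidistant cylindrical projection with φ₀ = 14° has h = 1 (meridians true) and k = cos φ₀ / cos φ along parallels.
Areal scale = h·k = 1 × cos φ₀ / cos φ; at 71.2°, h = 1.000, k = 3.011, so h·k = 3.011.

3.01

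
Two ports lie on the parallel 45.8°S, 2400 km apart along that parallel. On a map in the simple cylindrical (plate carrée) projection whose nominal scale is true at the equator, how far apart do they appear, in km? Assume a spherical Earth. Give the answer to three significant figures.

In the plate carrée (x = Rλ, y = Rφ), meridians are true-scale (h = 1) and parallels are stretched by k = sec φ.
Along the parallel, k = sec 45.8° = 1/0.6972 = 1.434.
Map distance = 2400 × 1.434 ≈ 3440 km.

3440 km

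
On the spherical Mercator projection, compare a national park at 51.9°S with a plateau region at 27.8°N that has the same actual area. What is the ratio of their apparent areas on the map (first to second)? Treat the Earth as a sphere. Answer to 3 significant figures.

2.06

Mercator is conformal with k = sec φ, so areal scale = k² = sec²φ.
At 51.9°: sec²(51.9°) = 1/0.6170² = 2.627.
At 27.8°: sec²(27.8°) = 1/0.8846² = 1.278.
Ratio = 2.627/1.278 = cos²(27.8°)/cos²(51.9°) ≈ 2.06.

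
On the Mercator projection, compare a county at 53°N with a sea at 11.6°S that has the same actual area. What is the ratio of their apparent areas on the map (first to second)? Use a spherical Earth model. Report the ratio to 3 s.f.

Mercator areal scale is sec²φ.
At 53°: sec²(53°) = 1/0.6018² = 2.761.
At 11.6°: sec²(11.6°) = 1/0.9796² = 1.042.
Ratio = 2.761/1.042 = cos²(11.6°)/cos²(53°) ≈ 2.65.

2.65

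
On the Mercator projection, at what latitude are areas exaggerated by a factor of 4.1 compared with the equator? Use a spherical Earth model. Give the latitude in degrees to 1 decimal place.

Mercator areal scale is sec²φ.
sec²φ = 4.1  ⇒  cos²φ = 0.2439  ⇒  cos φ = 0.4939.
φ = arccos(0.4939) ≈ 60.4°.

60.4°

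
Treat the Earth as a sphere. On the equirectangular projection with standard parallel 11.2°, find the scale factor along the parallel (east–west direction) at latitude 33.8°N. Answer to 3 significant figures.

1.18

With standard parallel φ₀ = 11.2°, the equirectangular projection gives x = Rλ cos φ₀, y = Rφ, so h = 1 and k = cos 11.2° / cos φ.
k = cos 11.2° / cos 33.8° = 0.9810/0.8310 = 1.180.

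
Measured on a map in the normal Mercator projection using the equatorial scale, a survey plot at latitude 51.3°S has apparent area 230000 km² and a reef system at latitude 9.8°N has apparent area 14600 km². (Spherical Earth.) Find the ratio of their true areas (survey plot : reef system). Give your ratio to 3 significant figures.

6.34

Since Mercator area scale is 1/cos²φ, the true area equals the apparent area multiplied by cos²φ.
True area of survey plot: 230000 × cos²(51.3°) = 230000 × 0.3909 = 89910 km².
True area of reef system: 14600 × cos²(9.8°) = 14600 × 0.9710 = 14180 km².
Ratio = 89910 / 14180 ≈ 6.34.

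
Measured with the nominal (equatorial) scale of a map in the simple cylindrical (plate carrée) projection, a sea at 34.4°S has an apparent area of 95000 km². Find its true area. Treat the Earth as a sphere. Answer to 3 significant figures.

78400 km²

Plate carrée maps x = Rλ, y = Rφ. The meridian scale is h = 1 and the parallel scale is k = 1/cos φ = sec φ.
Areal scale = h·k = 1 × sec φ; at 34.4°, h = 1.000, k = 1.212, so h·k = 1.212.
True area = apparent / (areal scale) = 95000 / 1.212 ≈ 78400 km².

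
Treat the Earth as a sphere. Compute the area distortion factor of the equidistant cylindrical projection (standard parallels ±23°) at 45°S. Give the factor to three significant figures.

In the equirectangular projection with standard parallel φ₀ = 23° (x = Rλ cos φ₀, y = Rφ), meridians are true-scale (h = 1) and the parallel scale is k = cos φ₀ / cos φ.
Areal scale = h·k = 1 × cos φ₀ / cos φ; at 45°, h = 1.000, k = 1.302, so h·k = 1.302.

1.30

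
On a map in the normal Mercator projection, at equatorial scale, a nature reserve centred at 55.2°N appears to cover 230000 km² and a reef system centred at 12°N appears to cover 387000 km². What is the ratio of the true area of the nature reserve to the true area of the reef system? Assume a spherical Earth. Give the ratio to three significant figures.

Since Mercator area scale is 1/cos²φ, the true area equals the apparent area multiplied by cos²φ.
True area of nature reserve: 230000 × cos²(55.2°) = 230000 × 0.3257 = 74910 km².
True area of reef system: 387000 × cos²(12°) = 387000 × 0.9568 = 370300 km².
Ratio = 74910 / 370300 ≈ 0.202.

0.202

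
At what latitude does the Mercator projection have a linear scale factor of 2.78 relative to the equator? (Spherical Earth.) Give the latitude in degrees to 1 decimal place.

Mercator scale is k = sec φ = 1/cos φ.
1/cos φ = 2.78  ⇒  cos φ = 0.3597  ⇒  φ = arccos(0.3597) ≈ 68.9°.

68.9°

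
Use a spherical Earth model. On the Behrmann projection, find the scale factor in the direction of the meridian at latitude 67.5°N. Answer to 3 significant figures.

The Behrmann projection is cylindrical equal-area with φ₀ = 30°. A cylindrical equal-area projection with standard parallel φ₀ has meridian scale h = cos φ / cos φ₀ and parallel scale k = cos φ₀ / cos φ (so areas are preserved, h·k = 1).
h = cos 67.5° / cos 30° = 0.3827/0.8660 = 0.4419.

0.442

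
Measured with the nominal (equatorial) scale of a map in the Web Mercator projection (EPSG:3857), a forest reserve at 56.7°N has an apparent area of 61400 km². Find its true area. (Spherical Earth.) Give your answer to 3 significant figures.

For Mercator, h = k = sec φ (a conformal cylindrical projection has a single point scale, 1/cos φ).
Areal scale = k² = sec²φ = 1/cos²(56.7°) = 1/0.5490² = 3.318.
True area = apparent / (areal scale) = 61400 / 3.318 ≈ 18500 km².

18500 km²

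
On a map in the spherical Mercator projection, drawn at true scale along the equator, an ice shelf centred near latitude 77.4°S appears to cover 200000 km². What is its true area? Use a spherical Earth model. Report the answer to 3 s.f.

9520 km²

Mercator is conformal, so the point scale is isotropic: h = k = sec φ = 1/cos φ.
Areal scale = k² = sec²φ = 1/cos²(77.4°) = 1/0.2181² = 21.01.
True area = apparent / (areal scale) = 200000 / 21.01 ≈ 9520 km².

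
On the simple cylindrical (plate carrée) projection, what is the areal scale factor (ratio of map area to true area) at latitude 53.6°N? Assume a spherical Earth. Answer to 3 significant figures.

1.69

For the equirectangular projection with φ₀ = 0 (plate carrée), h = 1 along meridians and k = sec φ along parallels.
Areal scale = h·k = 1 × sec φ; at 53.6°, h = 1.000, k = 1.685, so h·k = 1.685.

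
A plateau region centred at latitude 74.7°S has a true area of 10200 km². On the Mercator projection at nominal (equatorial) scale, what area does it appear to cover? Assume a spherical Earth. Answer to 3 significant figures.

146000 km²

Mercator is conformal, so the point scale is isotropic: h = k = sec φ = 1/cos φ.
Areal scale = k² = sec²φ = 1/cos²(74.7°) = 1/0.2639² = 14.36.
Apparent area = 10200 × 14.36 ≈ 146000 km².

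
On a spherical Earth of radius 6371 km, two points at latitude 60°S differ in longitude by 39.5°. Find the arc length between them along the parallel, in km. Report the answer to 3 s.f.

2200 km

Arc length along a parallel = R cos φ · Δλ (with Δλ in radians).
= 6371 × cos 60° × (39.5° × π/180) = 6371 × 0.5000 × 0.6894 ≈ 2200 km.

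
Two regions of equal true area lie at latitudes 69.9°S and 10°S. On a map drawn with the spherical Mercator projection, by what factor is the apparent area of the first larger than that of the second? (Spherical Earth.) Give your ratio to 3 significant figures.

Mercator areal scale is sec²φ.
At 69.9°: sec²(69.9°) = 1/0.3437² = 8.467.
At 10°: sec²(10°) = 1/0.9848² = 1.031.
Ratio = 8.467/1.031 = cos²(10°)/cos²(69.9°) ≈ 8.21.

8.21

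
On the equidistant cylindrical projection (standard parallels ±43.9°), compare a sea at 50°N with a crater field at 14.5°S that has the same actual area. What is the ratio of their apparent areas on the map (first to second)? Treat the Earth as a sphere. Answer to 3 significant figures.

With standard parallel φ₀ = 43.9°, the equirectangular projection gives x = Rλ cos φ₀, y = Rφ, so h = 1 and k = cos 43.9° / cos φ.
Areal scale at 50°: h·k = 1.000 × 1.121 = 1.121.
Areal scale at 14.5°: h·k = 1.000 × 0.7443 = 0.7443.
Ratio = 1.121/0.7443 ≈ 1.51.

1.51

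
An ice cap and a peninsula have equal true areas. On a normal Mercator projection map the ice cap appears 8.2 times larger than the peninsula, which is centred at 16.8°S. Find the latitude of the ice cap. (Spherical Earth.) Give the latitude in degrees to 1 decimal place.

On Mercator, (apparent₁)/(apparent₂) = sec²φ₁ / sec²φ₂ when true areas are equal.
cos²φ₂ / cos²φ₁ = 8.2  ⇒  cos φ₁ = cos 16.8° / √8.2 = 0.9573/2.864 = 0.3343.
φ₁ = arccos(0.3343) ≈ 70.5°.

70.5°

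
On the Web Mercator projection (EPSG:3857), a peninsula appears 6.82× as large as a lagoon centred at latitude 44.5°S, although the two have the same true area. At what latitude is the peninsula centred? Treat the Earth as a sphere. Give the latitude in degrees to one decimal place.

74.2°

On Mercator, (apparent₁)/(apparent₂) = sec²φ₁ / sec²φ₂ when true areas are equal.
cos²φ₂ / cos²φ₁ = 6.82  ⇒  cos φ₁ = cos 44.5° / √6.82 = 0.7133/2.612 = 0.2731.
φ₁ = arccos(0.2731) ≈ 74.2°.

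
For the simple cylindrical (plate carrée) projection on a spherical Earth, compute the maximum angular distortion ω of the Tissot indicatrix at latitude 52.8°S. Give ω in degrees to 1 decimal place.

28.5°

In the plate carrée (x = Rλ, y = Rφ), meridians are true-scale (h = 1) and parallels are stretched by k = sec φ.
At 52.8°: h = 1.000, k = 1.654; principal scales a = 1.654, b = 1.000.
sin(ω/2) = (a − b)/(a + b) = 0.6540/2.654 = 0.2464, so ω = 2 arcsin(0.2464) ≈ 28.5°.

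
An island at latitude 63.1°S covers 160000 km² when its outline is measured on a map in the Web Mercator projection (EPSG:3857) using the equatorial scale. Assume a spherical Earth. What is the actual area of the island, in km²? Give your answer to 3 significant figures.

For Mercator, h = k = sec φ (a conformal cylindrical projection has a single point scale, 1/cos φ).
Areal scale = k² = sec²φ = 1/cos²(63.1°) = 1/0.4524² = 4.885.
True area = apparent / (areal scale) = 160000 / 4.885 ≈ 32800 km².

32800 km²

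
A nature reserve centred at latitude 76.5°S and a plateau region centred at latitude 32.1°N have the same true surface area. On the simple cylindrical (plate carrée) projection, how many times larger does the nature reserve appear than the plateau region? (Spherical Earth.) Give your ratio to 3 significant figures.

3.63

In the plate carrée (x = Rλ, y = Rφ), meridians are true-scale (h = 1) and parallels are stretched by k = sec φ.
Areal scale at 76.5°: h·k = 1.000 × 4.284 = 4.284.
Areal scale at 32.1°: h·k = 1.000 × 1.180 = 1.180.
Ratio = 4.284/1.180 ≈ 3.63.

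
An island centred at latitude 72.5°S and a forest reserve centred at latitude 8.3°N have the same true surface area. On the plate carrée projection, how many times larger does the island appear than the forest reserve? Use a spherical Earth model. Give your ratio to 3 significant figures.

In the plate carrée (x = Rλ, y = Rφ), meridians are true-scale (h = 1) and parallels are stretched by k = sec φ.
Areal scale at 72.5°: h·k = 1.000 × 3.326 = 3.326.
Areal scale at 8.3°: h·k = 1.000 × 1.011 = 1.011.
Ratio = 3.326/1.011 ≈ 3.29.

3.29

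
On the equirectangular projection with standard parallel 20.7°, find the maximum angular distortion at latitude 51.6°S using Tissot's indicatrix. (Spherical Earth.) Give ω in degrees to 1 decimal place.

In the equirectangular projection with standard parallel φ₀ = 20.7° (x = Rλ cos φ₀, y = Rφ), meridians are true-scale (h = 1) and the parallel scale is k = cos φ₀ / cos φ.
At 51.6°: h = 1.000, k = 1.506; principal scales a = 1.506, b = 1.000.
sin(ω/2) = (a − b)/(a + b) = 0.5060/2.506 = 0.2019, so ω = 2 arcsin(0.2019) ≈ 23.3°.

23.3°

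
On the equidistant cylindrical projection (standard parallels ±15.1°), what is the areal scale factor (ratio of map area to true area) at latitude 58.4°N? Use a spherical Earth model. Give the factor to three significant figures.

In the equirectangular projection with standard parallel φ₀ = 15.1° (x = Rλ cos φ₀, y = Rφ), meridians are true-scale (h = 1) and the parallel scale is k = cos φ₀ / cos φ.
Areal scale = h·k = 1 × cos φ₀ / cos φ; at 58.4°, h = 1.000, k = 1.843, so h·k = 1.843.

1.84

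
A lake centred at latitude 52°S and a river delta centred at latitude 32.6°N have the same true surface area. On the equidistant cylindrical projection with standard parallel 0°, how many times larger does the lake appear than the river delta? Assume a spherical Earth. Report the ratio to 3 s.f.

For the equirectangular projection with φ₀ = 0 (plate carrée), h = 1 along meridians and k = sec φ along parallels.
Areal scale at 52°: h·k = 1.000 × 1.624 = 1.624.
Areal scale at 32.6°: h·k = 1.000 × 1.187 = 1.187.
Ratio = 1.624/1.187 ≈ 1.37.

1.37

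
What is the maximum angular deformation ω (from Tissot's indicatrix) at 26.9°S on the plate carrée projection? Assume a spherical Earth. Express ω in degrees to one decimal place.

Plate carrée maps x = Rλ, y = Rφ. The meridian scale is h = 1 and the parallel scale is k = 1/cos φ = sec φ.
At 26.9°: h = 1.000, k = 1.121; principal scales a = 1.121, b = 1.000.
sin(ω/2) = (a − b)/(a + b) = 0.1213/2.121 = 0.05720, so ω = 2 arcsin(0.05720) ≈ 6.6°.

6.6°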